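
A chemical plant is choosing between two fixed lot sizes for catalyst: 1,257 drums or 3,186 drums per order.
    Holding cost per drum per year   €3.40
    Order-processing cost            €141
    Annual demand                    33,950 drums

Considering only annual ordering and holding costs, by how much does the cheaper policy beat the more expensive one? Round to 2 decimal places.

€973.56

For each Q, cost = (D/Q)·S + (Q/2)·H.
TC(1,257) = (33,950/1,257)×141 + (1,257/2)×3.4 = €5,945.13
TC(3,186) = (33,950/3,186)×141 + (3,186/2)×3.4 = €6,918.70
Cheaper: Q = 1,257.  Difference = €973.56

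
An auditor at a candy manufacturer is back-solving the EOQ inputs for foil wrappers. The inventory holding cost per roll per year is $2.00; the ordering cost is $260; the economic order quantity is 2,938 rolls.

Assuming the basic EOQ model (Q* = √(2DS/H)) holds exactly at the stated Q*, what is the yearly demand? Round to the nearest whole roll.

33,199 rolls per year

EOQ relation: Q² = 2DS/H, so rearrange for the unknown.
D = Q²H / (2S) = 2,938² × 2 / (2 × 260) = 33,199.40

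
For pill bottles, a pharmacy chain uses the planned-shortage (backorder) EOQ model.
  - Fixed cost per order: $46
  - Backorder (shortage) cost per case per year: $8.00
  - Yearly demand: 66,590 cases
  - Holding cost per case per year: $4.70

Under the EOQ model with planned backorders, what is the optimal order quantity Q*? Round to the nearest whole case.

Q* = √(2DS/H) · √((H + b)/b)
   = √(2 × 66,590 × 46 / 4.7) · √((4.7 + 8) / 8)
   = 1,141.693 × 1.2600 ≈ 1,438.49

1,438 cases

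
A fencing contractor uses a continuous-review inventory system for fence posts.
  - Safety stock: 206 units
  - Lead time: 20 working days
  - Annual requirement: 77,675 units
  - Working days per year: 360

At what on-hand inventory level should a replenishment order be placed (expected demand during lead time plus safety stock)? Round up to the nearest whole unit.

Daily demand d = 77,675 / 360 = 215.764 units/day
Demand during lead time = 215.764 × 20 = 4,315.28
Reorder point = 4,315.28 + 206 = 4,521.28 → round up

4,522 units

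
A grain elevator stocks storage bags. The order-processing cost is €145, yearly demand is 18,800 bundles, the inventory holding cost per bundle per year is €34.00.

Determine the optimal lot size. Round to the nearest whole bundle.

400 bundles

2DS/H = 2·18,800·145/34 = 160,352.94
EOQ = √160,352.94 ≈ 400.44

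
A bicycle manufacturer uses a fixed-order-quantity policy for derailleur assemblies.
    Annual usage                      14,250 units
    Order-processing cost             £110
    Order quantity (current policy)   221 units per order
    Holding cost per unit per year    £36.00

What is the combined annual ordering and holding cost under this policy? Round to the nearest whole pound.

Orders/yr = 14,250/221 = 64.480; ordering cost = 64.480 × £110 = £7,092.76
Average inventory = 221/2 = 110.5; holding cost = 110.5 × £36 = £3,978.00
Total = £7,092.76 + £3,978.00 = £11,070.76

£11,071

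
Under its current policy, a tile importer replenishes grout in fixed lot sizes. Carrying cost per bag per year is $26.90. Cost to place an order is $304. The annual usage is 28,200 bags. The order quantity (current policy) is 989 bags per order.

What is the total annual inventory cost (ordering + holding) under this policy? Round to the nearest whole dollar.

$21,970

Annual ordering cost = (D/Q)·S = (28,200/989) × 304 = $8,668.15
Annual holding cost  = (Q/2)·H = (989/2) × 26.9 = $13,302.05
Total = $8,668.15 + $13,302.05 = $21,970.20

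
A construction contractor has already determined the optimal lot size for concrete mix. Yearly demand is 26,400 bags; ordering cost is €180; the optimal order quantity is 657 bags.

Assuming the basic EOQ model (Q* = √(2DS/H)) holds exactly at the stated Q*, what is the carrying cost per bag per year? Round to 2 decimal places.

From Q* = √(2DS/H) ⇒ Q*² = 2DS/H.
H = 2DS / Q² = 2 × 26,400 × 180 / 657² = 22.0179

€22.02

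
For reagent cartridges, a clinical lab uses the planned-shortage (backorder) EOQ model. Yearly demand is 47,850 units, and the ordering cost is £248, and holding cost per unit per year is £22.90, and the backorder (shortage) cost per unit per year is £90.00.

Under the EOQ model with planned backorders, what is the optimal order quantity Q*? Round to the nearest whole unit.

Basic EOQ = √(2·47,850·248/22.9) = 1,018.038
Backorder adjustment √((H+b)/b) = √((22.9+90)/90) = 1.1200
Q* = 1,018.038 × 1.1200 ≈ 1,140.22

1,140 units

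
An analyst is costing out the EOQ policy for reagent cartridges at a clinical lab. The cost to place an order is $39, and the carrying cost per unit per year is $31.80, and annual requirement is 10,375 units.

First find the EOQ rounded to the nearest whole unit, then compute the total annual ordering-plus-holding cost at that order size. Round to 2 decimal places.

Optimal lot size Q* = (2 × 10,375 × $39 / $31.8)^½ ≈ 159.52 → Q = 160 units
Orders/yr = 10,375/160 = 64.844; ordering cost = 64.844 × $39 = $2,528.91
Average inventory = 160/2 = 80; holding cost = 80 × $31.8 = $2,544.00
Total = $2,528.91 + $2,544.00 = $5,072.91

$5,072.91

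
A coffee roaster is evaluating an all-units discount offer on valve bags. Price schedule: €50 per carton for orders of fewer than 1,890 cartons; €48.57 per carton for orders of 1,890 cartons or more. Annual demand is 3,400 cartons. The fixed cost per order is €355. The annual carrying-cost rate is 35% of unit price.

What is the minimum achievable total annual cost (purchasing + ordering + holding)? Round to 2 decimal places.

H₁ = 35%×€50 = €17.5000;  H₂ = 35%×€48.57 = €16.9995
EOQ₁ = √(2×3,400×355/17.5000) = 371.41  (< 1,890, feasible at tier 1)
EOQ₂ = √(2×3,400×355/16.9995) = 376.83  (< 1,890 → use Q = 1,890 at tier-2 price)
TC(tier 1 (EOQ₁), Q≈371.4) = €176,499.62
TC(tier 2, Q≈1,890.0) = €181,841.15
Minimum at tier 1 (EOQ₁): €176,499.62

€176,499.62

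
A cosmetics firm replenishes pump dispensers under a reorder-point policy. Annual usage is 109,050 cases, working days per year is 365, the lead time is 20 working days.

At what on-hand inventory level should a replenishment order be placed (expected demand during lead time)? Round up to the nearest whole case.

5,976 cases

Daily demand d = 109,050 / 365 = 298.767 cases/day
Demand during lead time = 298.767 × 20 = 5,975.34
Reorder point = 5,975.34 → round up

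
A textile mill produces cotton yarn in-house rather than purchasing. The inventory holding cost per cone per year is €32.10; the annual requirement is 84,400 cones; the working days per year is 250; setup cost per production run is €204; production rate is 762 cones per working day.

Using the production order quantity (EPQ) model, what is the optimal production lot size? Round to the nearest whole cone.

Daily demand d = 84,400/250 = 337.600; p = 762; 1 − d/p = 0.55696
EPQ = √(2DS / (H(1 − d/p)))
    = √(2 × 84,400 × 204 / (32.1 × 0.55696)) ≈ 1,387.84

1,388 cones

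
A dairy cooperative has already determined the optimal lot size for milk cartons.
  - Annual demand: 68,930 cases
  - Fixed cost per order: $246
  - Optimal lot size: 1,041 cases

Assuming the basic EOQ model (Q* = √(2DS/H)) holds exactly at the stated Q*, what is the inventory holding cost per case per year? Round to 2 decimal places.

Since Q* = (2DS/H)^½, squaring gives Q*²·H = 2DS.
H = 2DS / Q² = 2 × 68,930 × 246 / 1,041² = 31.2948

$31.29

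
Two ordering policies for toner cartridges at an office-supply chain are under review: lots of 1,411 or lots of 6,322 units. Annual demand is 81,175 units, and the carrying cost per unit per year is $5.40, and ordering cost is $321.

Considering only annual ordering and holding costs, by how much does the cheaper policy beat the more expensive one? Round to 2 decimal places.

$1,085.80

For each Q, cost = (D/Q)·S + (Q/2)·H.
TC(1,411) = (81,175/1,411)×321 + (1,411/2)×5.4 = $22,276.87
TC(6,322) = (81,175/6,322)×321 + (6,322/2)×5.4 = $21,191.07
Lots of 6,322 are cheaper by $1,085.80.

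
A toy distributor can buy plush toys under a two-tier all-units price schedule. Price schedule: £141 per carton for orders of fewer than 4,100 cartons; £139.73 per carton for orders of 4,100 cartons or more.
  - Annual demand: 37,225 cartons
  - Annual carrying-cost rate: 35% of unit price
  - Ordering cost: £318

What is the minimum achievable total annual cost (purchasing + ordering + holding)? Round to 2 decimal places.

H₁ = 35%×£141 = £49.3500;  H₂ = 35%×£139.73 = £48.9055
EOQ₁ = √(2×37,225×318/49.3500) = 692.63  (< 4,100, feasible at tier 1)
EOQ₂ = √(2×37,225×318/48.9055) = 695.77  (< 4,100 → use Q = 4,100 at tier-2 price)
TC(tier 1 (EOQ₁), Q≈692.6) = £5,282,906.37
TC(tier 2, Q≈4,100.0) = £5,304,592.73
Minimum at tier 1 (EOQ₁): £5,282,906.37

£5,282,906.37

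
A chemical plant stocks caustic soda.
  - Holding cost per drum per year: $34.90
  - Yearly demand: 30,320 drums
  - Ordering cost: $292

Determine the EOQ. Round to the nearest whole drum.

2DS/H = 2·30,320·292/34.9 = 507,360.46
EOQ = √507,360.46 ≈ 712.29

712 drums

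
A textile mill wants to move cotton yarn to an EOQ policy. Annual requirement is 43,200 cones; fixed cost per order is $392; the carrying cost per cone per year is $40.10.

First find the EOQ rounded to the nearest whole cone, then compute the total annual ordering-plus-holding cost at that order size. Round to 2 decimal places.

Q* = √(2·D·S / H) = √(2·43,200·392 / 40.1) = √844,608.5 ≈ 919.03 → Q = 919 cones
Annual ordering cost = (D/Q)·S = (43,200/919) × 392 = $18,426.99
Annual holding cost  = (Q/2)·H = (919/2) × 40.1 = $18,425.95
Total = $18,426.99 + $18,425.95 = $36,852.94

$36,852.94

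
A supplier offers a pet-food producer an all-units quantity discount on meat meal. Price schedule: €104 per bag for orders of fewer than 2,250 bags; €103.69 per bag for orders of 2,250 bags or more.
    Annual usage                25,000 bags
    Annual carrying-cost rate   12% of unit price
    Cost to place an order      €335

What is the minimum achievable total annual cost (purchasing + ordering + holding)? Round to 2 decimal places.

H₁ = 12%×€104 = €12.4800;  H₂ = 12%×€103.69 = €12.4428
EOQ₁ = √(2×25,000×335/12.4800) = 1,158.51  (< 2,250, feasible at tier 1)
EOQ₂ = √(2×25,000×335/12.4428) = 1,160.24  (< 2,250 → use Q = 2,250 at tier-2 price)
TC(tier 1 (EOQ₁), Q≈1,158.5) = €2,614,458.22
TC(tier 2, Q≈2,250.0) = €2,609,970.37
Minimum at tier 2: €2,609,970.37

€2,609,970.37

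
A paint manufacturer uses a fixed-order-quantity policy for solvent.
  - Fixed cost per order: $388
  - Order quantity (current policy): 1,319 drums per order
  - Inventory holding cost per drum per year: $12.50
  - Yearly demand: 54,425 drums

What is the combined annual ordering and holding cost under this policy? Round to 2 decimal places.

$24,253.53

Ordering: D/Q × S = 54,425/1,319 × $388 = $16,009.78
Holding:  Q/2 × H = 1,319/2 × $12.5 = $8,243.75
Total = $16,009.78 + $8,243.75 = $24,253.53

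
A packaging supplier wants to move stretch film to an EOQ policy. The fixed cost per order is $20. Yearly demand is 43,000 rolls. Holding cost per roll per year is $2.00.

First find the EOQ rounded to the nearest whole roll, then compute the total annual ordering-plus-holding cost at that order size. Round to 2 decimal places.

EOQ = √(2DS/H) = √(2 × 43,000 × 20 / 2)
    = √(860,000.00) ≈ 927.36 → Q = 927 rolls
Annual ordering cost = (D/Q)·S = (43,000/927) × 20 = $927.72
Annual holding cost  = (Q/2)·H = (927/2) × 2 = $927.00
Total = $927.72 + $927.00 = $1,854.72

$1,854.72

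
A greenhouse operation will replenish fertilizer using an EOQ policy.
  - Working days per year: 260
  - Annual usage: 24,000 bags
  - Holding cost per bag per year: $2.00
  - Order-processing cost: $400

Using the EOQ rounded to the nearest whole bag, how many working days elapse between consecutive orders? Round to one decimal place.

33.6 days

2DS/H = 2·24,000·400/2 = 9,600,000.00
EOQ = √9,600,000.00 ≈ 3,098.39 → Q = 3,098 bags
T = Q/D × 260 days = 3,098/24,000 × 260 = 33.562 days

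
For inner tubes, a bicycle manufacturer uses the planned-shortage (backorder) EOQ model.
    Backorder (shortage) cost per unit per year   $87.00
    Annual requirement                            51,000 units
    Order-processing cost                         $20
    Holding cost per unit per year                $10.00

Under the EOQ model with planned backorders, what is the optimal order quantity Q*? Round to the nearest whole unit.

477 units

Q* = √(2DS/H) · √((H + b)/b)
   = √(2 × 51,000 × 20 / 10) · √((10 + 87) / 87)
   = 451.664 × 1.0559 ≈ 476.92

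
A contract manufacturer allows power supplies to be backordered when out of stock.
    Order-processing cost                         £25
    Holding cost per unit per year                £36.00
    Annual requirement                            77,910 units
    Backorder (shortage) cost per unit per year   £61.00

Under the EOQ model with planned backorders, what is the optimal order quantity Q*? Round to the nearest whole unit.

Basic EOQ = √(2·77,910·25/36) = 328.950
Backorder adjustment √((H+b)/b) = √((36+61)/61) = 1.2610
Q* = 328.950 × 1.2610 ≈ 414.81

415 units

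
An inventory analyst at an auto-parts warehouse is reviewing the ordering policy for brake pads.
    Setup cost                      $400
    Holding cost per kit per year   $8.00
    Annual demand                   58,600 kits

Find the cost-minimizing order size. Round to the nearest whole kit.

2,421 kits

Q* = √(2·D·S / H) = √(2·58,600·400 / 8) = √5,860,000.0 ≈ 2,420.74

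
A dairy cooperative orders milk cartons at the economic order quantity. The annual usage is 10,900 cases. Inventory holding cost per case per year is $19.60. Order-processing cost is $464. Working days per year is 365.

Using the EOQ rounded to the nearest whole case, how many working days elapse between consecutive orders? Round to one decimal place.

Optimal lot size Q* = (2 × 10,900 × $464 / $19.6)^½ ≈ 718.39 → Q = 718 cases
T = Q/D × 365 days = 718/10,900 × 365 = 24.043 days

24.0 days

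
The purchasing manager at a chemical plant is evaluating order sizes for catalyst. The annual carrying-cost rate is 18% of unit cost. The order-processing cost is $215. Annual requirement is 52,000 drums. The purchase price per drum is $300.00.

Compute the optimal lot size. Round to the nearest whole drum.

643 drums

Holding cost per drum per year: H = 18% × $300 = $54.0000
Q* = √(2·D·S / H) = √(2·52,000·215 / 54) = √414,074.1 ≈ 643.49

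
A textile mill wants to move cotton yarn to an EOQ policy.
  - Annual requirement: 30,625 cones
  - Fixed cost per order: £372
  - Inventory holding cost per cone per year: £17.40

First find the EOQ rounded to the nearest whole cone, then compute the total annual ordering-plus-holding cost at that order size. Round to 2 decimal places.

EOQ = √(2DS/H) = √(2 × 30,625 × 372 / 17.4)
    = √(1,309,482.76) ≈ 1,144.33 → Q = 1,144 cones
Ordering: D/Q × S = 30,625/1,144 × £372 = £9,958.48
Holding:  Q/2 × H = 1,144/2 × £17.4 = £9,952.80
Total = £9,958.48 + £9,952.80 = £19,911.28

£19,911.28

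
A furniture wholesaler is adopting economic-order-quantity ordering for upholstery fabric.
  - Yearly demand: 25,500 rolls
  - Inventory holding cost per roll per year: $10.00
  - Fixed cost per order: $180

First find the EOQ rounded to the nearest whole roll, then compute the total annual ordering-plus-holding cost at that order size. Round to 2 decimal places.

Q* = √(2·D·S / H) = √(2·25,500·180 / 10) = √918,000.0 ≈ 958.12 → Q = 958 rolls
Annual ordering cost = (D/Q)·S = (25,500/958) × 180 = $4,791.23
Annual holding cost  = (Q/2)·H = (958/2) × 10 = $4,790.00
Total = $4,791.23 + $4,790.00 = $9,581.23

$9,581.23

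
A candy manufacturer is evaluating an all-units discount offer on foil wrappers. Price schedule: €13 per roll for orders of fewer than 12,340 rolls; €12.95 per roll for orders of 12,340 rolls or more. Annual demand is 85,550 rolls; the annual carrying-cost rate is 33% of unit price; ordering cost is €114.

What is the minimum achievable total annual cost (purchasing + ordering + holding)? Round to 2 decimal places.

€1,121,297.58

H₁ = 33%×€13 = €4.2900;  H₂ = 33%×€12.95 = €4.2735
EOQ₁ = √(2×85,550×114/4.2900) = 2,132.30  (< 12,340, feasible at tier 1)
EOQ₂ = √(2×85,550×114/4.2735) = 2,136.41  (< 12,340 → use Q = 12,340 at tier-2 price)
TC(tier 1 (EOQ₁), Q≈2,132.3) = €1,121,297.58
TC(tier 2, Q≈12,340.0) = €1,135,030.33
Minimum at tier 1 (EOQ₁): €1,121,297.58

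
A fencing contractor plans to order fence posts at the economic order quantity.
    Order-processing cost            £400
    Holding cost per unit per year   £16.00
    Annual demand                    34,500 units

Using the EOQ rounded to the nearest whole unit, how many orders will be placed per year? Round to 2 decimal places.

26.28 orders per year

Optimal lot size Q* = (2 × 34,500 × £400 / £16)^½ ≈ 1,313.39 → Q = 1,313
Orders per year = D/Q = 34,500 / 1,313 = 26.276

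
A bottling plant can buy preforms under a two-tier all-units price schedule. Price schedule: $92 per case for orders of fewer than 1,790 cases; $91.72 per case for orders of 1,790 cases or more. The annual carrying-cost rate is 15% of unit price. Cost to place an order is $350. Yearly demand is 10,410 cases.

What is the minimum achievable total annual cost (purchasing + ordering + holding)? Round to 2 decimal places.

H₁ = 15%×$92 = $13.8000;  H₂ = 15%×$91.72 = $13.7580
EOQ₁ = √(2×10,410×350/13.8000) = 726.67  (< 1,790, feasible at tier 1)
EOQ₂ = √(2×10,410×350/13.7580) = 727.77  (< 1,790 → use Q = 1,790 at tier-2 price)
TC(tier 1 (EOQ₁), Q≈726.7) = $967,747.99
TC(tier 2, Q≈1,790.0) = $969,154.08
Minimum at tier 1 (EOQ₁): $967,747.99

$967,747.99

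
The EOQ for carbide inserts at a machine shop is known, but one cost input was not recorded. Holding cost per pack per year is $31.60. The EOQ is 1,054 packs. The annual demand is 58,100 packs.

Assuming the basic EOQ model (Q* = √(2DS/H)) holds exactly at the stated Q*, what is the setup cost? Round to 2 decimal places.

Since Q* = (2DS/H)^½, squaring gives Q*²·H = 2DS.
S = Q²H / (2D) = 1,054² × 31.6 / (2 × 58,100) = 302.1080

$302.11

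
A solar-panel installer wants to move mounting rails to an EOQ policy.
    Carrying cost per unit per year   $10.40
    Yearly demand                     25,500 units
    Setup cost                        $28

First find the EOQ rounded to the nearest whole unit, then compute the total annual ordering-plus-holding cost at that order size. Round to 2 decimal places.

$3,853.73

Q* = √(2·D·S / H) = √(2·25,500·28 / 10.4) = √137,307.7 ≈ 370.55 → Q = 371 units
Ordering: D/Q × S = 25,500/371 × $28 = $1,924.53
Holding:  Q/2 × H = 371/2 × $10.4 = $1,929.20
Total = $1,924.53 + $1,929.20 = $3,853.73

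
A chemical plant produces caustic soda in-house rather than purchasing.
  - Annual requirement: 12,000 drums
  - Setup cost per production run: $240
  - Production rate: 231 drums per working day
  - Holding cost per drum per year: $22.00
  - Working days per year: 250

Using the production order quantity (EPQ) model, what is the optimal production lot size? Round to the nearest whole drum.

d = 12,000/250 = 48.0000 drums/day;  effective holding cost H(1 − d/p) = 22·(1 − 48.0000/231) = 17.42857
Q* = √(2DS / H_eff) = √(2·12,000·240 / 17.42857) ≈ 574.88

575 drums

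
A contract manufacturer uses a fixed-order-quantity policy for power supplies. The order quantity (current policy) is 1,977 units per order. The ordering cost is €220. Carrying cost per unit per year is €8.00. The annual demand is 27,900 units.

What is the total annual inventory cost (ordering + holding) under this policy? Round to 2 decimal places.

€11,012.70

Orders/yr = 27,900/1,977 = 14.112; ordering cost = 14.112 × €220 = €3,104.70
Average inventory = 1,977/2 = 988.5; holding cost = 988.5 × €8 = €7,908.00
Total = €3,104.70 + €7,908.00 = €11,012.70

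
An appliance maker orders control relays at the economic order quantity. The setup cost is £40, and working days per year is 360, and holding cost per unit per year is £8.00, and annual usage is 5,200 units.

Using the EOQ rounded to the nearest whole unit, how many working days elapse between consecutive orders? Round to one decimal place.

15.8 days

EOQ = √(2DS/H) = √(2 × 5,200 × 40 / 8)
    = √(52,000.00) ≈ 228.04 → Q = 228 units
Cycle time = (working days × Q)/D = (360 × 228) / 5,200 = 15.785 days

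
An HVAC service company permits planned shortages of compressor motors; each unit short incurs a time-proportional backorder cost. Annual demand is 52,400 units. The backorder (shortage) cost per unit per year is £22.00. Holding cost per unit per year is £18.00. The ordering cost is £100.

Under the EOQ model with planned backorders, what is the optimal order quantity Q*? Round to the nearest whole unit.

Q* = √(2DS/H) · √((H + b)/b)
   = √(2 × 52,400 × 100 / 18) · √((18 + 22) / 22)
   = 763.035 × 1.3484 ≈ 1,028.88

1,029 units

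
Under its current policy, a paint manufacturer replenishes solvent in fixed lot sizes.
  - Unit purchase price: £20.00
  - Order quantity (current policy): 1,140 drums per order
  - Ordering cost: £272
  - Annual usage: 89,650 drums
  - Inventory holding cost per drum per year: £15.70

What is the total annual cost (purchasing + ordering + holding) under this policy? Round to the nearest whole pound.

Annual ordering cost = (D/Q)·S = (89,650/1,140) × 272 = £21,390.18
Annual holding cost  = (Q/2)·H = (1,140/2) × 15.7 = £8,949.00
Purchase cost = D·C = 89,650 × 20 = £1,793,000.00
Total = £21,390.18 + £8,949.00 + £1,793,000.00 = £1,823,339.18

£1,823,339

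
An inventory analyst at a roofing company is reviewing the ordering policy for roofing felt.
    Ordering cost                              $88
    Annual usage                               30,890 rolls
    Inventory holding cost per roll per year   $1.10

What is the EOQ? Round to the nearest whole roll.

2,223 rolls

EOQ = √(2DS/H) = √(2 × 30,890 × 88 / 1.1)
    = √(4,942,400.00) ≈ 2,223.15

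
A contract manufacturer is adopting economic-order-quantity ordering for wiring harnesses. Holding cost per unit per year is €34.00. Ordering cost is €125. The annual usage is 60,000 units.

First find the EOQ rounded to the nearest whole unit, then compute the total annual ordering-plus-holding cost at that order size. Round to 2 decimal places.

EOQ = √(2DS/H) = √(2 × 60,000 × 125 / 34)
    = √(441,176.47) ≈ 664.21 → Q = 664 units
Annual ordering cost = (D/Q)·S = (60,000/664) × 125 = €11,295.18
Annual holding cost  = (Q/2)·H = (664/2) × 34 = €11,288.00
Total = €11,295.18 + €11,288.00 = €22,583.18

€22,583.18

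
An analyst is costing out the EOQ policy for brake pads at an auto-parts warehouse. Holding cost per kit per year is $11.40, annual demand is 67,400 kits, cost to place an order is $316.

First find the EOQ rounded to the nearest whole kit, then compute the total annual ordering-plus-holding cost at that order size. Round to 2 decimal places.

$22,036.41

EOQ = √(2DS/H) = √(2 × 67,400 × 316 / 11.4)
    = √(3,736,561.40) ≈ 1,933.02 → Q = 1,933 kits
Ordering: D/Q × S = 67,400/1,933 × $316 = $11,018.31
Holding:  Q/2 × H = 1,933/2 × $11.4 = $11,018.10
Total = $11,018.31 + $11,018.10 = $22,036.41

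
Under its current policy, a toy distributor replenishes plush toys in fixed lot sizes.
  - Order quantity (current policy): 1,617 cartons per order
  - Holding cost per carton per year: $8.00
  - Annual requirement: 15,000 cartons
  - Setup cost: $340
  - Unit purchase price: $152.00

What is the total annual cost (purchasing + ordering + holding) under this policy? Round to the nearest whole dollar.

Annual ordering cost = (D/Q)·S = (15,000/1,617) × 340 = $3,153.99
Annual holding cost  = (Q/2)·H = (1,617/2) × 8 = $6,468.00
Purchase cost = D·C = 15,000 × 152 = $2,280,000.00
Total = $3,153.99 + $6,468.00 + $2,280,000.00 = $2,289,621.99

$2,289,622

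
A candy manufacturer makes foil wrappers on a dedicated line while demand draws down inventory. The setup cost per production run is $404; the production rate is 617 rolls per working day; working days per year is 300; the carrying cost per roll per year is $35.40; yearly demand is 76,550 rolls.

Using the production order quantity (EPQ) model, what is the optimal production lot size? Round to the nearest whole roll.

1,726 rolls

Daily demand d = 76,550/300 = 255.167; p = 617; 1 − d/p = 0.58644
EPQ = √(2DS / (H(1 − d/p)))
    = √(2 × 76,550 × 404 / (35.4 × 0.58644)) ≈ 1,726.10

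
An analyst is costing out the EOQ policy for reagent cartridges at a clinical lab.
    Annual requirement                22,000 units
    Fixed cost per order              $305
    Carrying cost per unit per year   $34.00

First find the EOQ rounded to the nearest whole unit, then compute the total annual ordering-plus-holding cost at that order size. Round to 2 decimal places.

Q* = √(2·D·S / H) = √(2·22,000·305 / 34) = √394,705.9 ≈ 628.26 → Q = 628 units
Annual ordering cost = (D/Q)·S = (22,000/628) × 305 = $10,684.71
Annual holding cost  = (Q/2)·H = (628/2) × 34 = $10,676.00
Total = $10,684.71 + $10,676.00 = $21,360.71

$21,360.71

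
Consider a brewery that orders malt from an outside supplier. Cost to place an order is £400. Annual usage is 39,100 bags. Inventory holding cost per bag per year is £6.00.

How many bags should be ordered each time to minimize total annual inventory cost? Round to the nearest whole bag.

Q* = √(2·D·S / H) = √(2·39,100·400 / 6) = √5,213,333.3 ≈ 2,283.27

2,283 bags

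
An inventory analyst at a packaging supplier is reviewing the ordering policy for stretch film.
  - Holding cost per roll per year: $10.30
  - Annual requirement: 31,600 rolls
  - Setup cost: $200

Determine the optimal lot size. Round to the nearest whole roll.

Q* = √(2·D·S / H) = √(2·31,600·200 / 10.3) = √1,227,184.5 ≈ 1,107.78

1,108 rolls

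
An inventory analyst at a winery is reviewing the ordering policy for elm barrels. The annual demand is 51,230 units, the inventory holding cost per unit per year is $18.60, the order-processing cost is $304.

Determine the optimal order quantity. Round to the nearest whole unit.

Optimal lot size Q* = (2 × 51,230 × $304 / $18.6)^½ ≈ 1,294.07

1,294 units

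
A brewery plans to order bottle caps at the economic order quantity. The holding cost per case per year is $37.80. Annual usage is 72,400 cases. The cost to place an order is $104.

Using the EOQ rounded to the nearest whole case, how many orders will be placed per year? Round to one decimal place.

114.7 orders per year

Q* = √(2·D·S / H) = √(2·72,400·104 / 37.8) = √398,391.5 ≈ 631.18 → Q = 631
Orders per year = D/Q = 72,400 / 631 = 114.739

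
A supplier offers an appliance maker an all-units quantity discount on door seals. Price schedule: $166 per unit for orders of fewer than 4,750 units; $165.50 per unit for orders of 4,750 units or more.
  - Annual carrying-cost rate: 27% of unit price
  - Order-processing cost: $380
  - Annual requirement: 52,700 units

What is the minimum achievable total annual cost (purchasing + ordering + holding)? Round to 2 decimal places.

H₁ = 27%×$166 = $44.8200;  H₂ = 27%×$165.50 = $44.6850
EOQ₁ = √(2×52,700×380/44.8200) = 945.31  (< 4,750, feasible at tier 1)
EOQ₂ = √(2×52,700×380/44.6850) = 946.74  (< 4,750 → use Q = 4,750 at tier-2 price)
TC(tier 1 (EOQ₁), Q≈945.3) = $8,790,568.98
TC(tier 2, Q≈4,750.0) = $8,832,192.88
Minimum at tier 1 (EOQ₁): $8,790,568.98

$8,790,568.98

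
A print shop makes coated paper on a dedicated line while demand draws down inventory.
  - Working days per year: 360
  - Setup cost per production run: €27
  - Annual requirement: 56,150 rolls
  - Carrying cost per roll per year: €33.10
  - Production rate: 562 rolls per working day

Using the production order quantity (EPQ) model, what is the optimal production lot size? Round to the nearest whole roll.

356 rolls

Daily demand d = 56,150/360 = 155.972; p = 562; 1 − d/p = 0.72247
EPQ = √(2DS / (H(1 − d/p)))
    = √(2 × 56,150 × 27 / (33.1 × 0.72247)) ≈ 356.08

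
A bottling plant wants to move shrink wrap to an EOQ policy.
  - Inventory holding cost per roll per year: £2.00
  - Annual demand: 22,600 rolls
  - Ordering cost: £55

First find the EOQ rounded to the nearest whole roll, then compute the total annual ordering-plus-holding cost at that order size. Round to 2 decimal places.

£2,229.80

Optimal lot size Q* = (2 × 22,600 × £55 / £2)^½ ≈ 1,114.90 → Q = 1,115 rolls
Annual ordering cost = (D/Q)·S = (22,600/1,115) × 55 = £1,114.80
Annual holding cost  = (Q/2)·H = (1,115/2) × 2 = £1,115.00
Total = £1,114.80 + £1,115.00 = £2,229.80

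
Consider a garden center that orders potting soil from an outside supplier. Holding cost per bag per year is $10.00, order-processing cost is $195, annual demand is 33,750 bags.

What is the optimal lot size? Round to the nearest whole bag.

Q* = √(2·D·S / H) = √(2·33,750·195 / 10) = √1,316,250.0 ≈ 1,147.28

1,147 bags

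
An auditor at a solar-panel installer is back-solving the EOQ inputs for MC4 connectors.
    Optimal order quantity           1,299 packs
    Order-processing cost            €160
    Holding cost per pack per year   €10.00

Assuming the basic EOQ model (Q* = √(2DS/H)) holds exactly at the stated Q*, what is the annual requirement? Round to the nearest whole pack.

52,731 packs per year

Since Q* = (2DS/H)^½, squaring gives Q*²·H = 2DS.
D = Q²H / (2S) = 1,299² × 10 / (2 × 160) = 52,731.28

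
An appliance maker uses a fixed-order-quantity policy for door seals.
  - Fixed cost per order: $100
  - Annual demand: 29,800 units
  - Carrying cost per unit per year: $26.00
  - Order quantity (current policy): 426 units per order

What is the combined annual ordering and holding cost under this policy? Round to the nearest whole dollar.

Ordering: D/Q × S = 29,800/426 × $100 = $6,995.31
Holding:  Q/2 × H = 426/2 × $26 = $5,538.00
Total = $6,995.31 + $5,538.00 = $12,533.31

$12,533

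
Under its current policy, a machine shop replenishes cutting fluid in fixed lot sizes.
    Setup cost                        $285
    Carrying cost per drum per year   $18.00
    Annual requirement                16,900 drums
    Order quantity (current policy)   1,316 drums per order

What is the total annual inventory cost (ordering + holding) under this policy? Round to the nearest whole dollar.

Annual ordering cost = (D/Q)·S = (16,900/1,316) × 285 = $3,659.95
Annual holding cost  = (Q/2)·H = (1,316/2) × 18 = $11,844.00
Total = $3,659.95 + $11,844.00 = $15,503.95

$15,504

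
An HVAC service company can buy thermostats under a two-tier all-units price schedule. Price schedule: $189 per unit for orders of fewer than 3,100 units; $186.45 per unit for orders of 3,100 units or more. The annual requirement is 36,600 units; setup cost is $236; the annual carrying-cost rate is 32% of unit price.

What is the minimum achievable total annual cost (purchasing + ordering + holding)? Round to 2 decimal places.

H₁ = 32%×$189 = $60.4800;  H₂ = 32%×$186.45 = $59.6640
EOQ₁ = √(2×36,600×236/60.4800) = 534.45  (< 3,100, feasible at tier 1)
EOQ₂ = √(2×36,600×236/59.6640) = 538.09  (< 3,100 → use Q = 3,100 at tier-2 price)
TC(tier 1 (EOQ₁), Q≈534.4) = $6,949,723.43
TC(tier 2, Q≈3,100.0) = $6,919,335.52
Minimum at tier 2: $6,919,335.52

$6,919,335.52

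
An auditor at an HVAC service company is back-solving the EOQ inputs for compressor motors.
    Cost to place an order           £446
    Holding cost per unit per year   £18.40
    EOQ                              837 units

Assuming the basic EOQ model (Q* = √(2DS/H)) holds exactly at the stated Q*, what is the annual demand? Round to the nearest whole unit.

EOQ relation: Q² = 2DS/H, so rearrange for the unknown.
D = Q²H / (2S) = 837² × 18.4 / (2 × 446) = 14,451.20

14,451 units per year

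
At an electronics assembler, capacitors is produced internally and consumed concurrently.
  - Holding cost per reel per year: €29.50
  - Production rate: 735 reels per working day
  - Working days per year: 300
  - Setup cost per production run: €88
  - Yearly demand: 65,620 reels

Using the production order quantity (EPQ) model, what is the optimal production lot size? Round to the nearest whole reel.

d = 65,620/300 = 218.7333 reels/day;  effective holding cost H(1 − d/p) = 29.5·(1 − 218.7333/735) = 20.72091
Q* = √(2DS / H_eff) = √(2·65,620·88 / 20.72091) ≈ 746.57

747 reels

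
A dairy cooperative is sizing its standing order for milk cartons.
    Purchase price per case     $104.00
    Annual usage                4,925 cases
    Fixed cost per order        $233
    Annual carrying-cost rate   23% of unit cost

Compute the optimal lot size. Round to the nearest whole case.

Carrying cost H = $104 × 23% = $23.9200/case/yr
Q* = √(2·D·S / H) = √(2·4,925·233 / 23.92) = √95,946.9 ≈ 309.75

310 cases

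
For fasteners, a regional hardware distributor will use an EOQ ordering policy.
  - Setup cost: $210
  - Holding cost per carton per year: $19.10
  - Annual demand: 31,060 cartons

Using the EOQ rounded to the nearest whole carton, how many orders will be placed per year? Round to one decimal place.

Optimal lot size Q* = (2 × 31,060 × $210 / $19.1)^½ ≈ 826.43 → Q = 826
N = D/Q = 31,060/826 ≈ 37.603 orders/yr

37.6 orders per year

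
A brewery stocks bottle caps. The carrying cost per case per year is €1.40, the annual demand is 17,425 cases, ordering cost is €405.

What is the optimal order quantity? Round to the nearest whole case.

Optimal lot size Q* = (2 × 17,425 × €405 / €1.4)^½ ≈ 3,175.15

3,175 cases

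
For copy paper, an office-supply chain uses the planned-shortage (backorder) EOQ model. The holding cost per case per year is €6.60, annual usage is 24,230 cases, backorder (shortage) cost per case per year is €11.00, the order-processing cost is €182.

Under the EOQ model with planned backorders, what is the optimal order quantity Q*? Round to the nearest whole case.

Q* = √(2DS/H) · √((H + b)/b)
   = √(2 × 24,230 × 182 / 6.6) · √((6.6 + 11) / 11)
   = 1,155.994 × 1.2649 ≈ 1,462.23

1,462 cases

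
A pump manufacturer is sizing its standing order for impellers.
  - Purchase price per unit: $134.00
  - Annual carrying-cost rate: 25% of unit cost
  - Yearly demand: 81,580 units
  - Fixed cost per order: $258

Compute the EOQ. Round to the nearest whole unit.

1,121 units

Holding cost per unit per year: H = 25% × $134 = $33.5000
2DS/H = 2·81,580·258/33.5 = 1,256,575.52
EOQ = √1,256,575.52 ≈ 1,120.97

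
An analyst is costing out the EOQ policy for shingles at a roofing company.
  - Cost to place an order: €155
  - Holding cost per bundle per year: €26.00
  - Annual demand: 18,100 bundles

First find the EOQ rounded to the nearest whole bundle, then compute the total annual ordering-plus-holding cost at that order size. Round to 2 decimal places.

EOQ = √(2DS/H) = √(2 × 18,100 × 155 / 26)
    = √(215,807.69) ≈ 464.55 → Q = 465 bundles
Annual ordering cost = (D/Q)·S = (18,100/465) × 155 = €6,033.33
Annual holding cost  = (Q/2)·H = (465/2) × 26 = €6,045.00
Total = €6,033.33 + €6,045.00 = €12,078.33

€12,078.33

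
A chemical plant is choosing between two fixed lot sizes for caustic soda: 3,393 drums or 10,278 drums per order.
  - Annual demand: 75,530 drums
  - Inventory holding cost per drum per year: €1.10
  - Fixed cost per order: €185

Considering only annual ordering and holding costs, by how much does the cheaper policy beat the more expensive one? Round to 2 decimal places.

€1,028.06

TC(Q) = (D/Q)S + (Q/2)H
TC(3,393) = (75,530/3,393)×185 + (3,393/2)×1.1 = €5,984.35
TC(10,278) = (75,530/10,278)×185 + (10,278/2)×1.1 = €7,012.41
|ΔTC| = |€5,984.35 − €7,012.41| = €1,028.06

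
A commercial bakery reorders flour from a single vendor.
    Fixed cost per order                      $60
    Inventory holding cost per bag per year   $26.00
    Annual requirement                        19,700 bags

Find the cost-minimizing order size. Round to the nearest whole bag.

302 bags

Q* = √(2·D·S / H) = √(2·19,700·60 / 26) = √90,923.1 ≈ 301.53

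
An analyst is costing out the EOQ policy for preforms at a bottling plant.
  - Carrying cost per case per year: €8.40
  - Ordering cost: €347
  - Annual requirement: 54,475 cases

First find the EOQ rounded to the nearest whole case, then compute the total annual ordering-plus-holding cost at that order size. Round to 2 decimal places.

€17,820.42

EOQ = √(2DS/H) = √(2 × 54,475 × 347 / 8.4)
    = √(4,500,672.62) ≈ 2,121.48 → Q = 2,121 cases
Annual ordering cost = (D/Q)·S = (54,475/2,121) × 347 = €8,912.22
Annual holding cost  = (Q/2)·H = (2,121/2) × 8.4 = €8,908.20
Total = €8,912.22 + €8,908.20 = €17,820.42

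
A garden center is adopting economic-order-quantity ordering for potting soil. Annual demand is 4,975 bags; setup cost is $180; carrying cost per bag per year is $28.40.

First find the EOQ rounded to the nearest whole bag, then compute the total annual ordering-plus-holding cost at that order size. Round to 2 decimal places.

$7,131.93

2DS/H = 2·4,975·180/28.4 = 63,063.38
EOQ = √63,063.38 ≈ 251.12 → Q = 251 bags
Ordering: D/Q × S = 4,975/251 × $180 = $3,567.73
Holding:  Q/2 × H = 251/2 × $28.4 = $3,564.20
Total = $3,567.73 + $3,564.20 = $7,131.93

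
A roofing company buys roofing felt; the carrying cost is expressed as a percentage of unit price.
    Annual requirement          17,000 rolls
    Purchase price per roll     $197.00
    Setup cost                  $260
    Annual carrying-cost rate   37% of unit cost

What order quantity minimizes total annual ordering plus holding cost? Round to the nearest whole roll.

348 rolls

Carrying cost H = $197 × 37% = $72.8900/roll/yr
Q* = √(2·D·S / H) = √(2·17,000·260 / 72.89) = √121,278.6 ≈ 348.25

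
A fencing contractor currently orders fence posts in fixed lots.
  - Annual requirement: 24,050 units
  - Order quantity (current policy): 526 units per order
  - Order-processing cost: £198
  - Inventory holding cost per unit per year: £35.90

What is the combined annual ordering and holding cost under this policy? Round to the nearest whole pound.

£18,495

Orders/yr = 24,050/526 = 45.722; ordering cost = 45.722 × £198 = £9,053.04
Average inventory = 526/2 = 263; holding cost = 263 × £35.9 = £9,441.70
Total = £9,053.04 + £9,441.70 = £18,494.74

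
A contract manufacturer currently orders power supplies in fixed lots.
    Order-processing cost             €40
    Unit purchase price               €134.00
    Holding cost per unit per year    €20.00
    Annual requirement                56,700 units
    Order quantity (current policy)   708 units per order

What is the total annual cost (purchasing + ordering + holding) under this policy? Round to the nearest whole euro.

Annual ordering cost = (D/Q)·S = (56,700/708) × 40 = €3,203.39
Annual holding cost  = (Q/2)·H = (708/2) × 20 = €7,080.00
Purchase cost = D·C = 56,700 × 134 = €7,597,800.00
Total = €3,203.39 + €7,080.00 + €7,597,800.00 = €7,608,083.39

€7,608,083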